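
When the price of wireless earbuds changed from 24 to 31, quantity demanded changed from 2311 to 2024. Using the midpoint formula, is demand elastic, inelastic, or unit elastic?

Arc ε ≈ -0.520.
|ε| = 0.52 < 1.

inelastic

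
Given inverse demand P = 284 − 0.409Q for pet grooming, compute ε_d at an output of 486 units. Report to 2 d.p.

At Q = 486, P = 284 − 0.409(486) = 85.23.
dP/dQ = −0.409, so dQ/dP = 1/(−0.409) = -2.445.
ε = (dQ/dP)(P/Q) = (-2.445)(85.23/486).

-0.43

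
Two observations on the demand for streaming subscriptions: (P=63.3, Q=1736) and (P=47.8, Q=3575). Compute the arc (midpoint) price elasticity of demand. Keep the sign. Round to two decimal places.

-2.48

ΔQ = 3575 − 1736 = 1839; ΔP = 47.8 − 63.3 = -15.5.
Midpoints: P̄ = 55.55, Q̄ = 2655.5.
ε = (ΔQ/ΔP)(P̄/Q̄) = (1839/-15.5)(55.55/2655.5).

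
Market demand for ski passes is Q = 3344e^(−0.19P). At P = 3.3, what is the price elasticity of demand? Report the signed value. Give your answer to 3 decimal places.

-0.627

At P = 3.3, Q = 1786.338.
dQ/dP = −0.19·3344e^(−0.19P) = −0.19Q = -339.404.
ε = (dQ/dP)(P/Q) = (-339.404)(3.3/1786.338).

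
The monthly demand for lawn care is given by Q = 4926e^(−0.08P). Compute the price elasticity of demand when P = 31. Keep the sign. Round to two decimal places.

At P = 31, Q = 412.519.
dQ/dP = −0.08·4926e^(−0.08P) = −0.08Q = -33.002.
ε = (dQ/dP)(P/Q) = (-33.002)(31/412.519).

-2.48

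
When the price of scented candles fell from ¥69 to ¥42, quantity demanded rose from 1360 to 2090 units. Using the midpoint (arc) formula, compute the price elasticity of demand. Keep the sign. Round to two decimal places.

ΔQ = 2090 − 1360 = 730; ΔP = 42 − 69 = -27.
Midpoints: P̄ = 55.50, Q̄ = 1725.0.
ε = (ΔQ/ΔP)(P̄/Q̄) = (730/-27)(55.50/1725.0).

-0.87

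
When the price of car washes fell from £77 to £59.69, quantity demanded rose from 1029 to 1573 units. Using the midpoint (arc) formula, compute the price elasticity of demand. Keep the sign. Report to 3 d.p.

ΔQ = 1573 − 1029 = 544; ΔP = 59.69 − 77 = -17.31.
Midpoints: P̄ = 68.34, Q̄ = 1301.0.
ε = (ΔQ/ΔP)(P̄/Q̄) = (544/-17.31)(68.34/1301.0).

-1.651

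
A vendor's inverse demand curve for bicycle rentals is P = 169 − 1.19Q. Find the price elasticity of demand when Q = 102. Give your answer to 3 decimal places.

At Q = 102, P = 169 − 1.19(102) = 47.62.
dP/dQ = −1.19, so dQ/dP = 1/(−1.19) = -0.840.
ε = (dQ/dP)(P/Q) = (-0.840)(47.62/102).

-0.392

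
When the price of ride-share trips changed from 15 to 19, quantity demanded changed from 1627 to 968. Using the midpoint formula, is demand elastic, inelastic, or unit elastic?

elastic

Arc ε ≈ -2.159.
|ε| = 2.16 > 1.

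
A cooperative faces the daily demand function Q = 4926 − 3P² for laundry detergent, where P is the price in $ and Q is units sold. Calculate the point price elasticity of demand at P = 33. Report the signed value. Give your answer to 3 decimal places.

At P = 33, Q = 1659.
dQ/dP = −6P = -198.
ε = (dQ/dP)(P/Q) = (-198)(33/1659).
|ε| > 1, so demand is elastic at this price.

-3.939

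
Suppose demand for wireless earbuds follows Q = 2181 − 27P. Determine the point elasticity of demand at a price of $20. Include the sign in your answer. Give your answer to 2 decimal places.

At P = 20, Q = 1641.
dQ/dP = −27.
ε = (dQ/dP)(P/Q) = (-27)(20/1641).
|ε| < 1, so demand is inelastic at this price.

-0.33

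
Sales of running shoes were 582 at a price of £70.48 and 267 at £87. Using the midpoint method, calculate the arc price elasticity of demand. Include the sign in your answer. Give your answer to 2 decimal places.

-3.54

ΔQ = 267 − 582 = -315; ΔP = 87 − 70.48 = 16.52.
Midpoints: P̄ = 78.74, Q̄ = 424.5.
ε = (ΔQ/ΔP)(P̄/Q̄) = (-315/16.52)(78.74/424.5).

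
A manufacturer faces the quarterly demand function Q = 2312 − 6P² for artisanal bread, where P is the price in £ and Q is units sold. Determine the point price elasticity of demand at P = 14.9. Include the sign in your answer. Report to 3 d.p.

At P = 14.9, Q = 979.940.
dQ/dP = −12P = -178.800.
ε = (dQ/dP)(P/Q) = (-178.800)(14.9/979.940).

-2.719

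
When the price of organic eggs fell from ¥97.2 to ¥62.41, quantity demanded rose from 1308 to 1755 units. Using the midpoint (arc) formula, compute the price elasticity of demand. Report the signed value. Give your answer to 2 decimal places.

ΔQ = 1755 − 1308 = 447; ΔP = 62.41 − 97.2 = -34.79.
Midpoints: P̄ = 79.81, Q̄ = 1531.5.
ε = (ΔQ/ΔP)(P̄/Q̄) = (447/-34.79)(79.81/1531.5).

-0.67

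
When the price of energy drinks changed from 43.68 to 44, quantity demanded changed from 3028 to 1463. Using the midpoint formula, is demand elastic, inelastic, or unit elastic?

elastic

Arc ε ≈ -95.482.
|ε| = 95.48 > 1.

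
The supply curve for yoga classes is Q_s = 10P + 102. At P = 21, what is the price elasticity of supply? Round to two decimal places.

0.67

At P = 21, Q_s = 312.
dQ_s/dP = 10.
ε_s = (dQ_s/dP)(P/Q_s) = (10)(21/312).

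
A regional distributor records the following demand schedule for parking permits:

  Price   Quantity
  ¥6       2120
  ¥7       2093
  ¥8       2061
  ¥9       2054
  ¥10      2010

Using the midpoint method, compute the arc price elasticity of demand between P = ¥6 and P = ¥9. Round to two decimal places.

-0.08

At P = 6, Q = 2120; at P = 9, Q = 2054.
ΔQ = -66, ΔP = 3. Midpoints: P̄ = 7.50, Q̄ = 2087.0.
ε = (ΔQ/ΔP)(P̄/Q̄) = (-66/3)(7.50/2087.0).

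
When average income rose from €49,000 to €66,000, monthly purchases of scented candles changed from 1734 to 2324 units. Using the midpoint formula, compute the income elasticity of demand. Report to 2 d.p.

ΔQ = 590, ΔI = 17000. Midpoints: Ī = 57,500, Q̄ = 2029.0.
ε_I = (ΔQ/ΔI)(Ī/Q̄) = (590/17000)(57500/2029.0).

0.98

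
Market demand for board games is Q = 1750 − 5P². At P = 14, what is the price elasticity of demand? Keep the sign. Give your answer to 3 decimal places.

At P = 14, Q = 770.
dQ/dP = −10P = -140.
ε = (dQ/dP)(P/Q) = (-140)(14/770).
|ε| > 1, so demand is elastic at this price.

-2.545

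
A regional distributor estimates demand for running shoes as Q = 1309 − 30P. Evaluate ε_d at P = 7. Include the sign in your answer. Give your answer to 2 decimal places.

-0.19

At P = 7, Q = 1099.
dQ/dP = −30.
ε = (dQ/dP)(P/Q) = (-30)(7/1099).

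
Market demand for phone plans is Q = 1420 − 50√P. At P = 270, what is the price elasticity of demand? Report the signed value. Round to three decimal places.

At P = 270, Q = 598.416.
dQ/dP = −50/(2√P) = -1.521.
ε = (dQ/dP)(P/Q) = (-1.521)(270/598.416).
|ε| < 1, so demand is inelastic at this price.

-0.686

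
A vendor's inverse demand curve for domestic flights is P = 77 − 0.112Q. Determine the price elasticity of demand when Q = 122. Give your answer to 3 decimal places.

-4.635

At Q = 122, P = 77 − 0.112(122) = 63.34.
dP/dQ = −0.112, so dQ/dP = 1/(−0.112) = -8.929.
ε = (dQ/dP)(P/Q) = (-8.929)(63.34/122).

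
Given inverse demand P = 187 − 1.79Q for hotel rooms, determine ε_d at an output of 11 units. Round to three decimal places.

-8.497

At Q = 11, P = 187 − 1.79(11) = 167.31.
dP/dQ = −1.79, so dQ/dP = 1/(−1.79) = -0.559.
ε = (dQ/dP)(P/Q) = (-0.559)(167.31/11).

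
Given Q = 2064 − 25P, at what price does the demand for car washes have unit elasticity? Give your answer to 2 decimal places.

For linear demand Q = a − bP, ε = −bP/(a − bP). |ε| = 1 when bP = a − bP, i.e. P = a/(2b).
P = 2064/(2·25) = 2064/50 = 41.2800.

41.28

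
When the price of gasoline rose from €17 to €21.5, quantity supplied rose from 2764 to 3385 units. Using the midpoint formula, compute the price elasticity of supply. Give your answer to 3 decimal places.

ΔQ = 3385 − 2764 = 621; ΔP = 21.5 − 17 = 4.5.
Midpoints: P̄ = 19.25, Q̄ = 3074.5.
ε_s = (ΔQ/ΔP)(P̄/Q̄) = (621/4.5)(19.25/3074.5).

0.864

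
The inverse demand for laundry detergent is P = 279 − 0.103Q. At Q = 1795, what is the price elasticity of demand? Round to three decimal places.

-0.509

At Q = 1795, P = 279 − 0.103(1795) = 94.12.
dP/dQ = −0.103, so dQ/dP = 1/(−0.103) = -9.709.
ε = (dQ/dP)(P/Q) = (-9.709)(94.12/1795).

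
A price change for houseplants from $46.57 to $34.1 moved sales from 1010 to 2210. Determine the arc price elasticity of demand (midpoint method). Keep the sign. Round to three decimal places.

ΔQ = 2210 − 1010 = 1200; ΔP = 34.1 − 46.57 = -12.47.
Midpoints: P̄ = 40.34, Q̄ = 1610.0.
ε = (ΔQ/ΔP)(P̄/Q̄) = (1200/-12.47)(40.34/1610.0).

-2.411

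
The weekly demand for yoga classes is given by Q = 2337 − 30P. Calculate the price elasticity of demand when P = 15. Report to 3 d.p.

At P = 15, Q = 1887.
dQ/dP = −30.
ε = (dQ/dP)(P/Q) = (-30)(15/1887).
|ε| < 1, so demand is inelastic at this price.

-0.238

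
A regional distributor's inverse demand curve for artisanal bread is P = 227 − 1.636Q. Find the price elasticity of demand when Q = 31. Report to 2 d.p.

-3.48

At Q = 31, P = 227 − 1.636(31) = 176.28.
dP/dQ = −1.636, so dQ/dP = 1/(−1.636) = -0.611.
ε = (dQ/dP)(P/Q) = (-0.611)(176.28/31).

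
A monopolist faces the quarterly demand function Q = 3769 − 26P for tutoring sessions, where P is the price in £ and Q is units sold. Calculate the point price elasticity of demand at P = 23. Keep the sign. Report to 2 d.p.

At P = 23, Q = 3171.
dQ/dP = −26.
ε = (dQ/dP)(P/Q) = (-26)(23/3171).
|ε| < 1, so demand is inelastic at this price.

-0.19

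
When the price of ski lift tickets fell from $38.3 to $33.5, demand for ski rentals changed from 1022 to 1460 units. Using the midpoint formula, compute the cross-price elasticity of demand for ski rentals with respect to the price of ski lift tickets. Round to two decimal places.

-2.64

ΔQ_x = 1460 − 1022 = 438; ΔP_y = 33.5 − 38.3 = -4.8.
Midpoints: P̄_y = 35.90, Q̄_x = 1241.0.
ε_xy = (ΔQ_x/ΔP_y)(P̄_y/Q̄_x) = (438/-4.8)(35.90/1241.0).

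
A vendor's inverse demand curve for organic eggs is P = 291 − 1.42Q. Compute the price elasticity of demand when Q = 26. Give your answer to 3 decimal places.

-6.882

At Q = 26, P = 291 − 1.42(26) = 254.08.
dP/dQ = −1.42, so dQ/dP = 1/(−1.42) = -0.704.
ε = (dQ/dP)(P/Q) = (-0.704)(254.08/26).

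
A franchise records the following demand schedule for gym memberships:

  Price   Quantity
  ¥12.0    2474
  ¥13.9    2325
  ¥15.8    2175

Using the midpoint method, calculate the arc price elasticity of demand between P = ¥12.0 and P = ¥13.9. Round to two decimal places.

At P = 12.0, Q = 2474; at P = 13.9, Q = 2325.
ΔQ = -149, ΔP = 1.9. Midpoints: P̄ = 12.95, Q̄ = 2399.5.
ε = (ΔQ/ΔP)(P̄/Q̄) = (-149/1.9)(12.95/2399.5).

-0.42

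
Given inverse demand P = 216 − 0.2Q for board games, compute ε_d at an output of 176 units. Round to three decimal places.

-5.136

At Q = 176, P = 216 − 0.2(176) = 180.80.
dP/dQ = −0.2, so dQ/dP = 1/(−0.2) = -5.000.
ε = (dQ/dP)(P/Q) = (-5.000)(180.80/176).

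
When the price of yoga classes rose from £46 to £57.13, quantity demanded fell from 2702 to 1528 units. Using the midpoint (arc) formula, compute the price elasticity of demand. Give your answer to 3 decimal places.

ΔQ = 1528 − 2702 = -1174; ΔP = 57.13 − 46 = 11.13.
Midpoints: P̄ = 51.56, Q̄ = 2115.0.
ε = (ΔQ/ΔP)(P̄/Q̄) = (-1174/11.13)(51.56/2115.0).

-2.572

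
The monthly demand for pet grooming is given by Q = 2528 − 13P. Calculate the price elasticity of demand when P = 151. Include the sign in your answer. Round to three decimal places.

-3.474

At P = 151, Q = 565.
dQ/dP = −13.
ε = (dQ/dP)(P/Q) = (-13)(151/565).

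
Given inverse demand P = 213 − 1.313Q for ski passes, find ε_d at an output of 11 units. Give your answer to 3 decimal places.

-13.748

At Q = 11, P = 213 − 1.313(11) = 198.56.
dP/dQ = −1.313, so dQ/dP = 1/(−1.313) = -0.762.
ε = (dQ/dP)(P/Q) = (-0.762)(198.56/11).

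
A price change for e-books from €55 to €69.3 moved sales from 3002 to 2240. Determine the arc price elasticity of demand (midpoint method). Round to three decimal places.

-1.264

ΔQ = 2240 − 3002 = -762; ΔP = 69.3 − 55 = 14.3.
Midpoints: P̄ = 62.15, Q̄ = 2621.0.
ε = (ΔQ/ΔP)(P̄/Q̄) = (-762/14.3)(62.15/2621.0).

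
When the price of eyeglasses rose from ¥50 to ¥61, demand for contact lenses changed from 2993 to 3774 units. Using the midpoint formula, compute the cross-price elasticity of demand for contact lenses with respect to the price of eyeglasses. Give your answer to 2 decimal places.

ΔQ_x = 3774 − 2993 = 781; ΔP_y = 61 − 50 = 11.
Midpoints: P̄_y = 55.50, Q̄_x = 3383.5.
ε_xy = (ΔQ_x/ΔP_y)(P̄_y/Q̄_x) = (781/11)(55.50/3383.5).

1.16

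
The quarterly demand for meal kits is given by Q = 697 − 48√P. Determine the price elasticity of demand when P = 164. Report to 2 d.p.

-3.73

At P = 164, Q = 82.300.
dQ/dP = −48/(2√P) = -1.874.
ε = (dQ/dP)(P/Q) = (-1.874)(164/82.300).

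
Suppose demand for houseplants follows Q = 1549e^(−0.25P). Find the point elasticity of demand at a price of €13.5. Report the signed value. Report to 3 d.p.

-3.375

At P = 13.5, Q = 53.004.
dQ/dP = −0.25·1549e^(−0.25P) = −0.25Q = -13.251.
ε = (dQ/dP)(P/Q) = (-13.251)(13.5/53.004).
|ε| > 1, so demand is elastic at this price.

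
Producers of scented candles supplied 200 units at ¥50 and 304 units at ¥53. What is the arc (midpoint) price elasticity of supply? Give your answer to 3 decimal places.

ΔQ = 304 − 200 = 104; ΔP = 53 − 50 = 3.
Midpoints: P̄ = 51.50, Q̄ = 252.0.
ε_s = (ΔQ/ΔP)(P̄/Q̄) = (104/3)(51.50/252.0).

7.085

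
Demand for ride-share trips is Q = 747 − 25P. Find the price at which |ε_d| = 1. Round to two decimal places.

For linear demand Q = a − bP, ε = −bP/(a − bP). |ε| = 1 when bP = a − bP, i.e. P = a/(2b).
P = 747/(2·25) = 747/50 = 14.9400.

14.94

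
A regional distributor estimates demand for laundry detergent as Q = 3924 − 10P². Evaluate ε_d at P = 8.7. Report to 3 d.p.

-0.478

At P = 8.7, Q = 3167.100.
dQ/dP = −20P = -174.
ε = (dQ/dP)(P/Q) = (-174)(8.7/3167.100).
|ε| < 1, so demand is inelastic at this price.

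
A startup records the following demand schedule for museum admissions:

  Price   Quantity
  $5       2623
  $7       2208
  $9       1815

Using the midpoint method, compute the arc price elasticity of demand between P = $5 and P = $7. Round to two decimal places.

-0.52

At P = 5, Q = 2623; at P = 7, Q = 2208.
ΔQ = -415, ΔP = 2. Midpoints: P̄ = 6.00, Q̄ = 2415.5.
ε = (ΔQ/ΔP)(P̄/Q̄) = (-415/2)(6.00/2415.5).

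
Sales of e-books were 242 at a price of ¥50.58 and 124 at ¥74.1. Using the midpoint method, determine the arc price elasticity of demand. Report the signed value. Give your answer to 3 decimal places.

-1.709

ΔQ = 124 − 242 = -118; ΔP = 74.1 − 50.58 = 23.52.
Midpoints: P̄ = 62.34, Q̄ = 183.0.
ε = (ΔQ/ΔP)(P̄/Q̄) = (-118/23.52)(62.34/183.0).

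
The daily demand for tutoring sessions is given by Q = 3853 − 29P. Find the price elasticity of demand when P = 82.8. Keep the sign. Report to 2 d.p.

At P = 82.8, Q = 1451.800.
dQ/dP = −29.
ε = (dQ/dP)(P/Q) = (-29)(82.8/1451.800).

-1.65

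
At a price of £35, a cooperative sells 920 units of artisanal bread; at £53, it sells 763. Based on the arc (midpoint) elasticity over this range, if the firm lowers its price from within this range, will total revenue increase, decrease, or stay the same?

Arc ε = (-157/18)(44.00/841.5) ≈ -0.456.
|ε| = 0.46 < 1, so demand is inelastic. A price cut therefore reduces total revenue.

decrease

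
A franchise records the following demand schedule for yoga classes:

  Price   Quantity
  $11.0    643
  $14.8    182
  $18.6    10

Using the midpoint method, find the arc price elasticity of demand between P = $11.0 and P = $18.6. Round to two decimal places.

At P = 11.0, Q = 643; at P = 18.6, Q = 10.
ΔQ = -633, ΔP = 7.6. Midpoints: P̄ = 14.80, Q̄ = 326.5.
ε = (ΔQ/ΔP)(P̄/Q̄) = (-633/7.6)(14.80/326.5).

-3.78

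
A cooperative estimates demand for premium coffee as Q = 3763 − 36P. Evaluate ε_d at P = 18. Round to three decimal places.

At P = 18, Q = 3115.
dQ/dP = −36.
ε = (dQ/dP)(P/Q) = (-36)(18/3115).

-0.208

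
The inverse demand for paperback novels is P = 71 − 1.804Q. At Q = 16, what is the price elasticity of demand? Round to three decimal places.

At Q = 16, P = 71 − 1.804(16) = 42.14.
dP/dQ = −1.804, so dQ/dP = 1/(−1.804) = -0.554.
ε = (dQ/dP)(P/Q) = (-0.554)(42.14/16).

-1.460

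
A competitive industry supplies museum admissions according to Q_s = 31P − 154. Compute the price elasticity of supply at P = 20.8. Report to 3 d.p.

At P = 20.8, Q_s = 490.80.
dQ_s/dP = 31.
ε_s = (dQ_s/dP)(P/Q_s) = (31)(20.8/490.80).

1.314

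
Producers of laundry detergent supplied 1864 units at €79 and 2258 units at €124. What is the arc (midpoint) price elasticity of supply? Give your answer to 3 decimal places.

0.431

ΔQ = 2258 − 1864 = 394; ΔP = 124 − 79 = 45.
Midpoints: P̄ = 101.50, Q̄ = 2061.0.
ε_s = (ΔQ/ΔP)(P̄/Q̄) = (394/45)(101.50/2061.0).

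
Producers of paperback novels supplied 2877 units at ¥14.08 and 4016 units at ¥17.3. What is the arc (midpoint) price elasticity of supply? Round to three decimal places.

ΔQ = 4016 − 2877 = 1139; ΔP = 17.3 − 14.08 = 3.22.
Midpoints: P̄ = 15.69, Q̄ = 3446.5.
ε_s = (ΔQ/ΔP)(P̄/Q̄) = (1139/3.22)(15.69/3446.5).

1.610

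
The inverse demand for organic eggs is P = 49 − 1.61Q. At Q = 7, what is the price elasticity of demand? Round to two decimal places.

-3.35

At Q = 7, P = 49 − 1.61(7) = 37.73.
dP/dQ = −1.61, so dQ/dP = 1/(−1.61) = -0.621.
ε = (dQ/dP)(P/Q) = (-0.621)(37.73/7).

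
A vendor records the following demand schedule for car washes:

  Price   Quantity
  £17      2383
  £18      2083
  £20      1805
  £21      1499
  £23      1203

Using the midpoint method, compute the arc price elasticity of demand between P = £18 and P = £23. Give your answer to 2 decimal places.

At P = 18, Q = 2083; at P = 23, Q = 1203.
ΔQ = -880, ΔP = 5. Midpoints: P̄ = 20.50, Q̄ = 1643.0.
ε = (ΔQ/ΔP)(P̄/Q̄) = (-880/5)(20.50/1643.0).

-2.20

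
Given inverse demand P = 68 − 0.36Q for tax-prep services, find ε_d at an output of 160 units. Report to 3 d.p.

At Q = 160, P = 68 − 0.36(160) = 10.40.
dP/dQ = −0.36, so dQ/dP = 1/(−0.36) = -2.778.
ε = (dQ/dP)(P/Q) = (-2.778)(10.40/160).

-0.181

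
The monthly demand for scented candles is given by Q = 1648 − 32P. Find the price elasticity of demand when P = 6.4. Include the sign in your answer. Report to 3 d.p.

At P = 6.4, Q = 1443.200.
dQ/dP = −32.
ε = (dQ/dP)(P/Q) = (-32)(6.4/1443.200).
|ε| < 1, so demand is inelastic at this price.

-0.142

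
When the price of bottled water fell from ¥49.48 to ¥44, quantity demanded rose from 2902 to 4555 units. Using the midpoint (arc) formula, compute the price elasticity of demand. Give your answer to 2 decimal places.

-3.78

ΔQ = 4555 − 2902 = 1653; ΔP = 44 − 49.48 = -5.48.
Midpoints: P̄ = 46.74, Q̄ = 3728.5.
ε = (ΔQ/ΔP)(P̄/Q̄) = (1653/-5.48)(46.74/3728.5).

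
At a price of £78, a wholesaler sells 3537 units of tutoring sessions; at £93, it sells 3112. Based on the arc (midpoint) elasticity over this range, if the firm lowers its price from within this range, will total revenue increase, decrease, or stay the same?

decrease

Arc ε = (-425/15)(85.50/3324.5) ≈ -0.729.
|ε| = 0.73 < 1, so demand is inelastic. A price cut therefore reduces total revenue.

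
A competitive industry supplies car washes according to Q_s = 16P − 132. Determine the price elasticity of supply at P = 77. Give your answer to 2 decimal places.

At P = 77, Q_s = 1100.
dQ_s/dP = 16.
ε_s = (dQ_s/dP)(P/Q_s) = (16)(77/1100).

1.12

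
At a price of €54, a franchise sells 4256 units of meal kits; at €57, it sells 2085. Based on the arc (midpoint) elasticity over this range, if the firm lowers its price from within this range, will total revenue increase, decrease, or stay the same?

increase

Arc ε = (-2171/3)(55.50/3170.5) ≈ -12.668.
|ε| = 12.67 > 1, so demand is elastic. A price cut therefore raises total revenue.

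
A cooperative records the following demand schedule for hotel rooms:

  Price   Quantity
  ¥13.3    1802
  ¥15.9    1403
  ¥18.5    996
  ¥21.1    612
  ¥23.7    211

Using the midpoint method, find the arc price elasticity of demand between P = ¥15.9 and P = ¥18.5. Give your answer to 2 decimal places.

At P = 15.9, Q = 1403; at P = 18.5, Q = 996.
ΔQ = -407, ΔP = 2.6. Midpoints: P̄ = 17.20, Q̄ = 1199.5.
ε = (ΔQ/ΔP)(P̄/Q̄) = (-407/2.6)(17.20/1199.5).

-2.24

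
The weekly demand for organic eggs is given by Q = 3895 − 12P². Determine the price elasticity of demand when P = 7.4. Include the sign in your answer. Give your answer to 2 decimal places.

-0.41

At P = 7.4, Q = 3237.880.
dQ/dP = −24P = -177.600.
ε = (dQ/dP)(P/Q) = (-177.600)(7.4/3237.880).
|ε| < 1, so demand is inelastic at this price.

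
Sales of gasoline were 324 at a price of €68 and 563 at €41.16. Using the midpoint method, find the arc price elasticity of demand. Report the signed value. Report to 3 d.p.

-1.096

ΔQ = 563 − 324 = 239; ΔP = 41.16 − 68 = -26.84.
Midpoints: P̄ = 54.58, Q̄ = 443.5.
ε = (ΔQ/ΔP)(P̄/Q̄) = (239/-26.84)(54.58/443.5).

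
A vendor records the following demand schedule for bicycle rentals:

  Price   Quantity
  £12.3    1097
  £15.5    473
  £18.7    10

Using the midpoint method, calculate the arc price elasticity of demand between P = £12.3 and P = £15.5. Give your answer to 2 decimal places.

At P = 12.3, Q = 1097; at P = 15.5, Q = 473.
ΔQ = -624, ΔP = 3.2. Midpoints: P̄ = 13.90, Q̄ = 785.0.
ε = (ΔQ/ΔP)(P̄/Q̄) = (-624/3.2)(13.90/785.0).

-3.45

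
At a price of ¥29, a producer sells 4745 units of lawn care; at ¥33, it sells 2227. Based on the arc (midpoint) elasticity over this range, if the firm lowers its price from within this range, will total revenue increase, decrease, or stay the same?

increase

Arc ε = (-2518/4)(31.00/3486.0) ≈ -5.598.
|ε| = 5.60 > 1, so demand is elastic. A price cut therefore raises total revenue.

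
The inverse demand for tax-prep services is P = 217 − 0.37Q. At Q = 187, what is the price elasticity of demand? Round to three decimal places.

-2.136

At Q = 187, P = 217 − 0.37(187) = 147.81.
dP/dQ = −0.37, so dQ/dP = 1/(−0.37) = -2.703.
ε = (dQ/dP)(P/Q) = (-2.703)(147.81/187).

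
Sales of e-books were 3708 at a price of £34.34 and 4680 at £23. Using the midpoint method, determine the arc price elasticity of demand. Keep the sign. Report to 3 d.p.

ΔQ = 4680 − 3708 = 972; ΔP = 23 − 34.34 = -11.34.
Midpoints: P̄ = 28.67, Q̄ = 4194.0.
ε = (ΔQ/ΔP)(P̄/Q̄) = (972/-11.34)(28.67/4194.0).

-0.586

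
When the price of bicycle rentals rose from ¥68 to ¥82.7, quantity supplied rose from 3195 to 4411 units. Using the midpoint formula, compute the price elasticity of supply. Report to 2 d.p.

1.64

ΔQ = 4411 − 3195 = 1216; ΔP = 82.7 − 68 = 14.7.
Midpoints: P̄ = 75.35, Q̄ = 3803.0.
ε_s = (ΔQ/ΔP)(P̄/Q̄) = (1216/14.7)(75.35/3803.0).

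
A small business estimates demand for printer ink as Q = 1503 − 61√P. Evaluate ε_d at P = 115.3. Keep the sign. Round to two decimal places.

At P = 115.3, Q = 847.995.
dQ/dP = −61/(2√P) = -2.840.
ε = (dQ/dP)(P/Q) = (-2.840)(115.3/847.995).
|ε| < 1, so demand is inelastic at this price.

-0.39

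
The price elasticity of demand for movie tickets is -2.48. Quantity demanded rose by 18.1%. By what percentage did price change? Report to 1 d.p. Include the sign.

%ΔP ≈ %ΔQ / ε = (18.1%)/(-2.48) = -7.30%.

-7.3%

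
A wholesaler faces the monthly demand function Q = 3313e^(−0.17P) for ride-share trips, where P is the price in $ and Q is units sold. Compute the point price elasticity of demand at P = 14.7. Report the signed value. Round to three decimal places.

-2.499

At P = 14.7, Q = 272.220.
dQ/dP = −0.17·3313e^(−0.17P) = −0.17Q = -46.277.
ε = (dQ/dP)(P/Q) = (-46.277)(14.7/272.220).
|ε| > 1, so demand is elastic at this price.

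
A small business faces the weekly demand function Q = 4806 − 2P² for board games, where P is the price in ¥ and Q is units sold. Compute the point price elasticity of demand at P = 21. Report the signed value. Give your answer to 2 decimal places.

-0.45

At P = 21, Q = 3924.
dQ/dP = −4P = -84.
ε = (dQ/dP)(P/Q) = (-84)(21/3924).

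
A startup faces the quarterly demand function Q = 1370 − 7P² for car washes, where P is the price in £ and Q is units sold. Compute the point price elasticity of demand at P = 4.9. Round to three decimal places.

-0.280

At P = 4.9, Q = 1201.930.
dQ/dP = −14P = -68.600.
ε = (dQ/dP)(P/Q) = (-68.600)(4.9/1201.930).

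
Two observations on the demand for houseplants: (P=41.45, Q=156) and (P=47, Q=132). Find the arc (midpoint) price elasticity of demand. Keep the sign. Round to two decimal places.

ΔQ = 132 − 156 = -24; ΔP = 47 − 41.45 = 5.55.
Midpoints: P̄ = 44.23, Q̄ = 144.0.
ε = (ΔQ/ΔP)(P̄/Q̄) = (-24/5.55)(44.23/144.0).

-1.33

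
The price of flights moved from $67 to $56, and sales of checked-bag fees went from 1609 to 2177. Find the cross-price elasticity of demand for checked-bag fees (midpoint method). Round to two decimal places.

-1.68

ΔQ_x = 2177 − 1609 = 568; ΔP_y = 56 − 67 = -11.
Midpoints: P̄_y = 61.50, Q̄_x = 1893.0.
ε_xy = (ΔQ_x/ΔP_y)(P̄_y/Q̄_x) = (568/-11)(61.50/1893.0).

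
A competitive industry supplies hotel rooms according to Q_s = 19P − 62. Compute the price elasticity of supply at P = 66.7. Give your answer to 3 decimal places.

At P = 66.7, Q_s = 1205.30.
dQ_s/dP = 19.
ε_s = (dQ_s/dP)(P/Q_s) = (19)(66.7/1205.30).

1.051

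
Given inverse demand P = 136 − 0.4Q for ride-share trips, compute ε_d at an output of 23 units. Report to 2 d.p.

-13.78

At Q = 23, P = 136 − 0.4(23) = 126.80.
dP/dQ = −0.4, so dQ/dP = 1/(−0.4) = -2.500.
ε = (dQ/dP)(P/Q) = (-2.500)(126.80/23).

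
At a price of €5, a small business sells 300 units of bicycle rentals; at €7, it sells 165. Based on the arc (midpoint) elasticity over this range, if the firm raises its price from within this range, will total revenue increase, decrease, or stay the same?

decrease

Arc ε = (-135/2)(6.00/232.5) ≈ -1.742.
|ε| = 1.74 > 1, so demand is elastic. A price rise therefore reduces total revenue.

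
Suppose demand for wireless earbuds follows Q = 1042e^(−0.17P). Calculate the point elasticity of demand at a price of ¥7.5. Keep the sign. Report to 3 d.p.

-1.275

At P = 7.5, Q = 291.167.
dQ/dP = −0.17·1042e^(−0.17P) = −0.17Q = -49.498.
ε = (dQ/dP)(P/Q) = (-49.498)(7.5/291.167).
|ε| > 1, so demand is elastic at this price.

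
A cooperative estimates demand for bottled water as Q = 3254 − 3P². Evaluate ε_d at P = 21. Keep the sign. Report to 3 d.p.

-1.370

At P = 21, Q = 1931.
dQ/dP = −6P = -126.
ε = (dQ/dP)(P/Q) = (-126)(21/1931).
|ε| > 1, so demand is elastic at this price.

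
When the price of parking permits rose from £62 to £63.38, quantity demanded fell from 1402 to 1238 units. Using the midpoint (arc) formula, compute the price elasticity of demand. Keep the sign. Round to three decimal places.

-5.644

ΔQ = 1238 − 1402 = -164; ΔP = 63.38 − 62 = 1.38.
Midpoints: P̄ = 62.69, Q̄ = 1320.0.
ε = (ΔQ/ΔP)(P̄/Q̄) = (-164/1.38)(62.69/1320.0).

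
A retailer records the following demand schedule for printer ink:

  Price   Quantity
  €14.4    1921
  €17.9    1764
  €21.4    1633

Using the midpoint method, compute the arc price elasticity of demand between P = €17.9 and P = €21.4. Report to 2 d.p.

At P = 17.9, Q = 1764; at P = 21.4, Q = 1633.
ΔQ = -131, ΔP = 3.5. Midpoints: P̄ = 19.65, Q̄ = 1698.5.
ε = (ΔQ/ΔP)(P̄/Q̄) = (-131/3.5)(19.65/1698.5).

-0.43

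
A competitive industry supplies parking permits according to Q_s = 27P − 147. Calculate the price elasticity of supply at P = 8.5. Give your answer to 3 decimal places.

2.782

At P = 8.5, Q_s = 82.50.
dQ_s/dP = 27.
ε_s = (dQ_s/dP)(P/Q_s) = (27)(8.5/82.50).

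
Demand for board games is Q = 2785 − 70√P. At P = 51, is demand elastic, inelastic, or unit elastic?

Q = 2285.100, dQ/dP = -4.901.
ε = (dQ/dP)(P/Q) ≈ -0.109.
|ε| = 0.11 < 1.

inelastic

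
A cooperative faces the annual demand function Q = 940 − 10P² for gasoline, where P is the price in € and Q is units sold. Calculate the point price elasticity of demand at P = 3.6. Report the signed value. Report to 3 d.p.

-0.320

At P = 3.6, Q = 810.400.
dQ/dP = −20P = -72.
ε = (dQ/dP)(P/Q) = (-72)(3.6/810.400).
|ε| < 1, so demand is inelastic at this price.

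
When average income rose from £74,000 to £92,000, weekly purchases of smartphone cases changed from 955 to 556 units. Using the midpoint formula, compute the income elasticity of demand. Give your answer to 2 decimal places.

-2.44

ΔQ = -399, ΔI = 18000. Midpoints: Ī = 83,000, Q̄ = 755.5.
ε_I = (ΔQ/ΔI)(Ī/Q̄) = (-399/18000)(83000/755.5).
ε_I < 0, so the good is inferior.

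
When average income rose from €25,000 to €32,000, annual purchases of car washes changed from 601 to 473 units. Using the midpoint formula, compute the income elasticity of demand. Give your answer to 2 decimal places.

ΔQ = -128, ΔI = 7000. Midpoints: Ī = 28,500, Q̄ = 537.0.
ε_I = (ΔQ/ΔI)(Ī/Q̄) = (-128/7000)(28500/537.0).

-0.97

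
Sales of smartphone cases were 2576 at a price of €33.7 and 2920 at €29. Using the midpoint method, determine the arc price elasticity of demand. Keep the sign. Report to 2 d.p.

ΔQ = 2920 − 2576 = 344; ΔP = 29 − 33.7 = -4.7.
Midpoints: P̄ = 31.35, Q̄ = 2748.0.
ε = (ΔQ/ΔP)(P̄/Q̄) = (344/-4.7)(31.35/2748.0).

-0.83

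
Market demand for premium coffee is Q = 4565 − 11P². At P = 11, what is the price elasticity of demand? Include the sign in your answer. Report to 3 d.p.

-0.823

At P = 11, Q = 3234.
dQ/dP = −22P = -242.
ε = (dQ/dP)(P/Q) = (-242)(11/3234).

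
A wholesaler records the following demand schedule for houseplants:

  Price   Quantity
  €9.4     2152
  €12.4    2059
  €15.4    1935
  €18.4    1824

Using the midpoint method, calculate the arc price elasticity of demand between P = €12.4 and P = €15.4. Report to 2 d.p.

At P = 12.4, Q = 2059; at P = 15.4, Q = 1935.
ΔQ = -124, ΔP = 3.0. Midpoints: P̄ = 13.90, Q̄ = 1997.0.
ε = (ΔQ/ΔP)(P̄/Q̄) = (-124/3.0)(13.90/1997.0).

-0.29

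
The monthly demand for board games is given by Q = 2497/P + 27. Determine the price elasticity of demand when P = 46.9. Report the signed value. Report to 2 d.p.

-0.66

At P = 46.9, Q = 80.241.
dQ/dP = −2497/P² = -1.135.
ε = (dQ/dP)(P/Q) = (-1.135)(46.9/80.241).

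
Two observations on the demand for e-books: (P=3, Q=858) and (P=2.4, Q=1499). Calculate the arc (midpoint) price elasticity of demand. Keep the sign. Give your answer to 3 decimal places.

-2.448

ΔQ = 1499 − 858 = 641; ΔP = 2.4 − 3 = -0.6.
Midpoints: P̄ = 2.70, Q̄ = 1178.5.
ε = (ΔQ/ΔP)(P̄/Q̄) = (641/-0.6)(2.70/1178.5).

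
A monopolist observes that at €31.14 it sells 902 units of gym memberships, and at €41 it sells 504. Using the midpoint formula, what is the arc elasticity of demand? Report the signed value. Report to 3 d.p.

ΔQ = 504 − 902 = -398; ΔP = 41 − 31.14 = 9.86.
Midpoints: P̄ = 36.07, Q̄ = 703.0.
ε = (ΔQ/ΔP)(P̄/Q̄) = (-398/9.86)(36.07/703.0).

-2.071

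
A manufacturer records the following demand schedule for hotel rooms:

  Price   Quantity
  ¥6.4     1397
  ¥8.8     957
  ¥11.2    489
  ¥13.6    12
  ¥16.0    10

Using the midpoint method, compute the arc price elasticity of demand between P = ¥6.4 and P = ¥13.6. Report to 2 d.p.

At P = 6.4, Q = 1397; at P = 13.6, Q = 12.
ΔQ = -1385, ΔP = 7.2. Midpoints: P̄ = 10.00, Q̄ = 704.5.
ε = (ΔQ/ΔP)(P̄/Q̄) = (-1385/7.2)(10.00/704.5).

-2.73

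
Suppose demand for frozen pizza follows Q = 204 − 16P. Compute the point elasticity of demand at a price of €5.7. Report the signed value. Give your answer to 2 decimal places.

At P = 5.7, Q = 112.800.
dQ/dP = −16.
ε = (dQ/dP)(P/Q) = (-16)(5.7/112.800).

-0.81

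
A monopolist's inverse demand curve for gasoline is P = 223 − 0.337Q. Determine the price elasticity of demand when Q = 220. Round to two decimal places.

-2.01

At Q = 220, P = 223 − 0.337(220) = 148.86.
dP/dQ = −0.337, so dQ/dP = 1/(−0.337) = -2.967.
ε = (dQ/dP)(P/Q) = (-2.967)(148.86/220).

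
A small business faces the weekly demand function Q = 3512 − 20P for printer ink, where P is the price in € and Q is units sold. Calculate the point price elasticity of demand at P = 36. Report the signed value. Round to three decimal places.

At P = 36, Q = 2792.
dQ/dP = −20.
ε = (dQ/dP)(P/Q) = (-20)(36/2792).
|ε| < 1, so demand is inelastic at this price.

-0.258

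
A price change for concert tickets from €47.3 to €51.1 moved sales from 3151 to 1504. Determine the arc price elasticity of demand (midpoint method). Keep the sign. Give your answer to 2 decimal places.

ΔQ = 1504 − 3151 = -1647; ΔP = 51.1 − 47.3 = 3.8.
Midpoints: P̄ = 49.20, Q̄ = 2327.5.
ε = (ΔQ/ΔP)(P̄/Q̄) = (-1647/3.8)(49.20/2327.5).

-9.16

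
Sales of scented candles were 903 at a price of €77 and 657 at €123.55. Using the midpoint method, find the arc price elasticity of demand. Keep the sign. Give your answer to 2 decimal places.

-0.68

ΔQ = 657 − 903 = -246; ΔP = 123.55 − 77 = 46.55.
Midpoints: P̄ = 100.28, Q̄ = 780.0.
ε = (ΔQ/ΔP)(P̄/Q̄) = (-246/46.55)(100.28/780.0).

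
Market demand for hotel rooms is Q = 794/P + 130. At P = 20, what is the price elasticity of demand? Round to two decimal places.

At P = 20, Q = 169.700.
dQ/dP = −794/P² = -1.985.
ε = (dQ/dP)(P/Q) = (-1.985)(20/169.700).

-0.23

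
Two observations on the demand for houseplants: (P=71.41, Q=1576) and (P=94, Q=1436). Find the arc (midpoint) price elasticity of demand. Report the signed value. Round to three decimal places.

ΔQ = 1436 − 1576 = -140; ΔP = 94 − 71.41 = 22.59.
Midpoints: P̄ = 82.70, Q̄ = 1506.0.
ε = (ΔQ/ΔP)(P̄/Q̄) = (-140/22.59)(82.70/1506.0).

-0.340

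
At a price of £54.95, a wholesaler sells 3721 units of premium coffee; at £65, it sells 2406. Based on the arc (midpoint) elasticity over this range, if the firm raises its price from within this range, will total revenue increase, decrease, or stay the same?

Arc ε = (-1315/10.05)(59.98/3063.5) ≈ -2.562.
|ε| = 2.56 > 1, so demand is elastic. A price rise therefore reduces total revenue.

decrease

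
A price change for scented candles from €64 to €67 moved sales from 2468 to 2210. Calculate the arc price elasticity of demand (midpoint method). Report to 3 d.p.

-2.408

ΔQ = 2210 − 2468 = -258; ΔP = 67 − 64 = 3.
Midpoints: P̄ = 65.50, Q̄ = 2339.0.
ε = (ΔQ/ΔP)(P̄/Q̄) = (-258/3)(65.50/2339.0).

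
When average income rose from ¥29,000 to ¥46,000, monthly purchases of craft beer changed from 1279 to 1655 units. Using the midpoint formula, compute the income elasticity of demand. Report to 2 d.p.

0.57

ΔQ = 376, ΔI = 17000. Midpoints: Ī = 37,500, Q̄ = 1467.0.
ε_I = (ΔQ/ΔI)(Ī/Q̄) = (376/17000)(37500/1467.0).
ε_I > 0, so the good is normal.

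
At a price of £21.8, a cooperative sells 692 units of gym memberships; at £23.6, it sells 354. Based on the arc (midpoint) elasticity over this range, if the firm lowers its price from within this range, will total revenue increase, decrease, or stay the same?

Arc ε = (-338/1.8)(22.70/523.0) ≈ -8.150.
|ε| = 8.15 > 1, so demand is elastic. A price cut therefore raises total revenue.

increase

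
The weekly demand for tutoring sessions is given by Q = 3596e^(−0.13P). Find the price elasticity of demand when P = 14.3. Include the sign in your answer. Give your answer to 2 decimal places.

At P = 14.3, Q = 560.359.
dQ/dP = −0.13·3596e^(−0.13P) = −0.13Q = -72.847.
ε = (dQ/dP)(P/Q) = (-72.847)(14.3/560.359).

-1.86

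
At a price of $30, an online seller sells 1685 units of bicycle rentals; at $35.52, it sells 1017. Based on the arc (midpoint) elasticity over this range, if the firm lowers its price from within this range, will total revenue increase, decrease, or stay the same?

Arc ε = (-668/5.52)(32.76/1351.0) ≈ -2.934.
|ε| = 2.93 > 1, so demand is elastic. A price cut therefore raises total revenue.

increase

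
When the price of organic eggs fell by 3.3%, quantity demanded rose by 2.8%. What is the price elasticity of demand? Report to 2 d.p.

-0.85

ε = %ΔQ / %ΔP = (2.8)/(-3.3) = -0.848.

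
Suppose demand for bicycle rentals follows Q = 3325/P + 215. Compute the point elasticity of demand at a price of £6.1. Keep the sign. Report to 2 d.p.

At P = 6.1, Q = 760.082.
dQ/dP = −3325/P² = -89.358.
ε = (dQ/dP)(P/Q) = (-89.358)(6.1/760.082).
|ε| < 1, so demand is inelastic at this price.

-0.72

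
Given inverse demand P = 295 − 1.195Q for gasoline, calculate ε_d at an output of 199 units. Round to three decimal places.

At Q = 199, P = 295 − 1.195(199) = 57.19.
dP/dQ = −1.195, so dQ/dP = 1/(−1.195) = -0.837.
ε = (dQ/dP)(P/Q) = (-0.837)(57.19/199).

-0.241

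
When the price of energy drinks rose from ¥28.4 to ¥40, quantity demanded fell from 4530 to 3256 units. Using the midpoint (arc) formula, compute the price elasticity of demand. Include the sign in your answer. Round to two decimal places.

-0.96

ΔQ = 3256 − 4530 = -1274; ΔP = 40 − 28.4 = 11.6.
Midpoints: P̄ = 34.20, Q̄ = 3893.0.
ε = (ΔQ/ΔP)(P̄/Q̄) = (-1274/11.6)(34.20/3893.0).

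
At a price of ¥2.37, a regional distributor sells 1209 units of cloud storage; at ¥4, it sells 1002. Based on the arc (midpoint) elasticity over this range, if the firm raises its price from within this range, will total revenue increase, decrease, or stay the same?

increase

Arc ε = (-207/1.63)(3.19/1105.5) ≈ -0.366.
|ε| = 0.37 < 1, so demand is inelastic. A price rise therefore raises total revenue.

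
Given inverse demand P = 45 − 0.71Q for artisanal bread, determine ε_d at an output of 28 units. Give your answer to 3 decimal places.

At Q = 28, P = 45 − 0.71(28) = 25.12.
dP/dQ = −0.71, so dQ/dP = 1/(−0.71) = -1.408.
ε = (dQ/dP)(P/Q) = (-1.408)(25.12/28).

-1.264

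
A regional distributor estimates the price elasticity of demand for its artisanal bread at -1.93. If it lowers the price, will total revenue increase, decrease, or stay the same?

|ε| = 1.93 > 1, so demand is elastic. A price cut therefore raises total revenue.

increase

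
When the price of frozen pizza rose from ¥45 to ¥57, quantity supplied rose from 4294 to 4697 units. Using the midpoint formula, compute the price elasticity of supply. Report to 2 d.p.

ΔQ = 4697 − 4294 = 403; ΔP = 57 − 45 = 12.
Midpoints: P̄ = 51.00, Q̄ = 4495.5.
ε_s = (ΔQ/ΔP)(P̄/Q̄) = (403/12)(51.00/4495.5).

0.38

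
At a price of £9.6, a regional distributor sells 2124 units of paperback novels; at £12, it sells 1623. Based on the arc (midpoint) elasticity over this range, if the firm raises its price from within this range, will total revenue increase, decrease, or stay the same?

decrease

Arc ε = (-501/2.4)(10.80/1873.5) ≈ -1.203.
|ε| = 1.20 > 1, so demand is elastic. A price rise therefore reduces total revenue.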